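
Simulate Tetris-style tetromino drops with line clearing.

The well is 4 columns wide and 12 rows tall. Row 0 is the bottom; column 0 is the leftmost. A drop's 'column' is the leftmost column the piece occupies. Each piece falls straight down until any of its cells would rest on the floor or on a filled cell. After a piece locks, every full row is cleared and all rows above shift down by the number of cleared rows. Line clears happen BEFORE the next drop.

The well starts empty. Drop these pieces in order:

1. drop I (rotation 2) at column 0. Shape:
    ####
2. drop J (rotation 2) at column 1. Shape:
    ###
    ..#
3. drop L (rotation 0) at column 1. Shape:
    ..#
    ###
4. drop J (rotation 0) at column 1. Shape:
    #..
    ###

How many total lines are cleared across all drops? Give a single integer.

Drop 1: I rot2 at col 0 lands with bottom-row=0; cleared 1 line(s) (total 1); column heights now [0 0 0 0], max=0
Drop 2: J rot2 at col 1 lands with bottom-row=0; cleared 0 line(s) (total 1); column heights now [0 2 2 2], max=2
Drop 3: L rot0 at col 1 lands with bottom-row=2; cleared 0 line(s) (total 1); column heights now [0 3 3 4], max=4
Drop 4: J rot0 at col 1 lands with bottom-row=4; cleared 0 line(s) (total 1); column heights now [0 6 5 5], max=6

Answer: 1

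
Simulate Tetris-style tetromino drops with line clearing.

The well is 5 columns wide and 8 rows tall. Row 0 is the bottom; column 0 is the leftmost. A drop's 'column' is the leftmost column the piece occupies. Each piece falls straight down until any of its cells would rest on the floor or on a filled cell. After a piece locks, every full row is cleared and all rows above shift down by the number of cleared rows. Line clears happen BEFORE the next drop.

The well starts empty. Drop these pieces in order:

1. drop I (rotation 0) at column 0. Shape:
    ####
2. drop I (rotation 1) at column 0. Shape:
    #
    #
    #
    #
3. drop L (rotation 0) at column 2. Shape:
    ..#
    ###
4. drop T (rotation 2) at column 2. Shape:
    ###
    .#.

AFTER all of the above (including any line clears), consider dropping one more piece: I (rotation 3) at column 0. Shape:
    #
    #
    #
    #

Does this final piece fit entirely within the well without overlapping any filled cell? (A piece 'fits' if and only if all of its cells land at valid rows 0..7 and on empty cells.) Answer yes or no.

Drop 1: I rot0 at col 0 lands with bottom-row=0; cleared 0 line(s) (total 0); column heights now [1 1 1 1 0], max=1
Drop 2: I rot1 at col 0 lands with bottom-row=1; cleared 0 line(s) (total 0); column heights now [5 1 1 1 0], max=5
Drop 3: L rot0 at col 2 lands with bottom-row=1; cleared 0 line(s) (total 0); column heights now [5 1 2 2 3], max=5
Drop 4: T rot2 at col 2 lands with bottom-row=2; cleared 0 line(s) (total 0); column heights now [5 1 4 4 4], max=5
Test piece I rot3 at col 0 (width 1): heights before test = [5 1 4 4 4]; fits = False

Answer: no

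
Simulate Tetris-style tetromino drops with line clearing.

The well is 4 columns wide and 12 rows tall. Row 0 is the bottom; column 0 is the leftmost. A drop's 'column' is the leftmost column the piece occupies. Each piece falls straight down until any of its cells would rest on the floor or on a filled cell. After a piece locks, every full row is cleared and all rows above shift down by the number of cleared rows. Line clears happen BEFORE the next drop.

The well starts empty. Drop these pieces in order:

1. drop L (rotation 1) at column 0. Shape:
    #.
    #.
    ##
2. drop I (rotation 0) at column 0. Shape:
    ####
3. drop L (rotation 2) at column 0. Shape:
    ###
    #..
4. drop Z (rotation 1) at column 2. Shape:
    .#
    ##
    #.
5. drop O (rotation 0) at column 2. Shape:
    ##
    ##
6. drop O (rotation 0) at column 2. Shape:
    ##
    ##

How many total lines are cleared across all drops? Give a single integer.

Drop 1: L rot1 at col 0 lands with bottom-row=0; cleared 0 line(s) (total 0); column heights now [3 1 0 0], max=3
Drop 2: I rot0 at col 0 lands with bottom-row=3; cleared 1 line(s) (total 1); column heights now [3 1 0 0], max=3
Drop 3: L rot2 at col 0 lands with bottom-row=3; cleared 0 line(s) (total 1); column heights now [5 5 5 0], max=5
Drop 4: Z rot1 at col 2 lands with bottom-row=5; cleared 0 line(s) (total 1); column heights now [5 5 7 8], max=8
Drop 5: O rot0 at col 2 lands with bottom-row=8; cleared 0 line(s) (total 1); column heights now [5 5 10 10], max=10
Drop 6: O rot0 at col 2 lands with bottom-row=10; cleared 0 line(s) (total 1); column heights now [5 5 12 12], max=12

Answer: 1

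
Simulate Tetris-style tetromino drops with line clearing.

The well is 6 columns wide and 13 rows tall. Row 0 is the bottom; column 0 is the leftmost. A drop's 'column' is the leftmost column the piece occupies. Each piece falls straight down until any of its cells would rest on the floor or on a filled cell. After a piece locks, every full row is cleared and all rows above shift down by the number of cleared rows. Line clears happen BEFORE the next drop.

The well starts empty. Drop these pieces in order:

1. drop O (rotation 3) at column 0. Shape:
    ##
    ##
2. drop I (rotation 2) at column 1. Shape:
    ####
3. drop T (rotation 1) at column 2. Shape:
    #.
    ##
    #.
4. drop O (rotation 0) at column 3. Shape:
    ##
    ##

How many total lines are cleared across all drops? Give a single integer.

Answer: 0

Derivation:
Drop 1: O rot3 at col 0 lands with bottom-row=0; cleared 0 line(s) (total 0); column heights now [2 2 0 0 0 0], max=2
Drop 2: I rot2 at col 1 lands with bottom-row=2; cleared 0 line(s) (total 0); column heights now [2 3 3 3 3 0], max=3
Drop 3: T rot1 at col 2 lands with bottom-row=3; cleared 0 line(s) (total 0); column heights now [2 3 6 5 3 0], max=6
Drop 4: O rot0 at col 3 lands with bottom-row=5; cleared 0 line(s) (total 0); column heights now [2 3 6 7 7 0], max=7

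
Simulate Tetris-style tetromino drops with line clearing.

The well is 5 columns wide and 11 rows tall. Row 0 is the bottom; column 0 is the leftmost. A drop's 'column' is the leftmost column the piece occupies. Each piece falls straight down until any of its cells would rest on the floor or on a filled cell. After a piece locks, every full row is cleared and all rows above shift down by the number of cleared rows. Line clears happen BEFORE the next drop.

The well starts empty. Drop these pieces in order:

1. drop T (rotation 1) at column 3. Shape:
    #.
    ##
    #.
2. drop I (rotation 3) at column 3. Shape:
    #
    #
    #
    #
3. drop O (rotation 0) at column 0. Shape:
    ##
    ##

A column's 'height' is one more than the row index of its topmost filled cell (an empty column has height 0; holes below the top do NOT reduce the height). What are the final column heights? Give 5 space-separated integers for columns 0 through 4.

Drop 1: T rot1 at col 3 lands with bottom-row=0; cleared 0 line(s) (total 0); column heights now [0 0 0 3 2], max=3
Drop 2: I rot3 at col 3 lands with bottom-row=3; cleared 0 line(s) (total 0); column heights now [0 0 0 7 2], max=7
Drop 3: O rot0 at col 0 lands with bottom-row=0; cleared 0 line(s) (total 0); column heights now [2 2 0 7 2], max=7

Answer: 2 2 0 7 2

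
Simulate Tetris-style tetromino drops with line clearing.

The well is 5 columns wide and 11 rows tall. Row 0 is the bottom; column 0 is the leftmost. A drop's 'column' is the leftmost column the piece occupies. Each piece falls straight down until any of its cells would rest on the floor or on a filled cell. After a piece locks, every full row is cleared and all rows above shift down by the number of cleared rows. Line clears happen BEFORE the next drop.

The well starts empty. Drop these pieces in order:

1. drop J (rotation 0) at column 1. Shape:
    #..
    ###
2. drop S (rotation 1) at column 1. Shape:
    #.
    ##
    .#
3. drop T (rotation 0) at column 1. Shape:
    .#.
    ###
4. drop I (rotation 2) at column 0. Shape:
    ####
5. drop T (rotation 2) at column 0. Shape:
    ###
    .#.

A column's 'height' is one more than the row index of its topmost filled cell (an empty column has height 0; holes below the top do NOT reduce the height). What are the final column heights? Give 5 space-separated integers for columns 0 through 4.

Answer: 9 9 9 7 0

Derivation:
Drop 1: J rot0 at col 1 lands with bottom-row=0; cleared 0 line(s) (total 0); column heights now [0 2 1 1 0], max=2
Drop 2: S rot1 at col 1 lands with bottom-row=1; cleared 0 line(s) (total 0); column heights now [0 4 3 1 0], max=4
Drop 3: T rot0 at col 1 lands with bottom-row=4; cleared 0 line(s) (total 0); column heights now [0 5 6 5 0], max=6
Drop 4: I rot2 at col 0 lands with bottom-row=6; cleared 0 line(s) (total 0); column heights now [7 7 7 7 0], max=7
Drop 5: T rot2 at col 0 lands with bottom-row=7; cleared 0 line(s) (total 0); column heights now [9 9 9 7 0], max=9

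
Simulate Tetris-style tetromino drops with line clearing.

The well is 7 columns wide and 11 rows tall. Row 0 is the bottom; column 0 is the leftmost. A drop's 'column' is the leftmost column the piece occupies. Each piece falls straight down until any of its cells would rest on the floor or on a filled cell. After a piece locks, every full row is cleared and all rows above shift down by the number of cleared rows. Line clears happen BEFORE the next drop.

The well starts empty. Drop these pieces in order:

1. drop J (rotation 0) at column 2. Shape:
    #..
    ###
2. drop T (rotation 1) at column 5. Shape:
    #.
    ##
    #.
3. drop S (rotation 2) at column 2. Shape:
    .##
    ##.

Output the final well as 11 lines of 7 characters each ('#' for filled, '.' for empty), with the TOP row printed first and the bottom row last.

Drop 1: J rot0 at col 2 lands with bottom-row=0; cleared 0 line(s) (total 0); column heights now [0 0 2 1 1 0 0], max=2
Drop 2: T rot1 at col 5 lands with bottom-row=0; cleared 0 line(s) (total 0); column heights now [0 0 2 1 1 3 2], max=3
Drop 3: S rot2 at col 2 lands with bottom-row=2; cleared 0 line(s) (total 0); column heights now [0 0 3 4 4 3 2], max=4

Answer: .......
.......
.......
.......
.......
.......
.......
...##..
..##.#.
..#..##
..####.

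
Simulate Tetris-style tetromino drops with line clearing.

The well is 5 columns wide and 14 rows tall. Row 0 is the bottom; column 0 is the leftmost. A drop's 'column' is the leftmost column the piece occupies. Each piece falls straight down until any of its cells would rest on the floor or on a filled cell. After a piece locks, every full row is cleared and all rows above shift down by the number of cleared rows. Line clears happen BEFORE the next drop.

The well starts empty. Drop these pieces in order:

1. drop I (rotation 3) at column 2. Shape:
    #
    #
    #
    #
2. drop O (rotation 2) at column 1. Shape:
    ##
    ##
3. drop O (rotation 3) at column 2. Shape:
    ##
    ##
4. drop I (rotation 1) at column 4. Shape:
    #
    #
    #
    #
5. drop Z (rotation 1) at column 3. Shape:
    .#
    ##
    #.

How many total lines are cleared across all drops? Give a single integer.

Answer: 0

Derivation:
Drop 1: I rot3 at col 2 lands with bottom-row=0; cleared 0 line(s) (total 0); column heights now [0 0 4 0 0], max=4
Drop 2: O rot2 at col 1 lands with bottom-row=4; cleared 0 line(s) (total 0); column heights now [0 6 6 0 0], max=6
Drop 3: O rot3 at col 2 lands with bottom-row=6; cleared 0 line(s) (total 0); column heights now [0 6 8 8 0], max=8
Drop 4: I rot1 at col 4 lands with bottom-row=0; cleared 0 line(s) (total 0); column heights now [0 6 8 8 4], max=8
Drop 5: Z rot1 at col 3 lands with bottom-row=8; cleared 0 line(s) (total 0); column heights now [0 6 8 10 11], max=11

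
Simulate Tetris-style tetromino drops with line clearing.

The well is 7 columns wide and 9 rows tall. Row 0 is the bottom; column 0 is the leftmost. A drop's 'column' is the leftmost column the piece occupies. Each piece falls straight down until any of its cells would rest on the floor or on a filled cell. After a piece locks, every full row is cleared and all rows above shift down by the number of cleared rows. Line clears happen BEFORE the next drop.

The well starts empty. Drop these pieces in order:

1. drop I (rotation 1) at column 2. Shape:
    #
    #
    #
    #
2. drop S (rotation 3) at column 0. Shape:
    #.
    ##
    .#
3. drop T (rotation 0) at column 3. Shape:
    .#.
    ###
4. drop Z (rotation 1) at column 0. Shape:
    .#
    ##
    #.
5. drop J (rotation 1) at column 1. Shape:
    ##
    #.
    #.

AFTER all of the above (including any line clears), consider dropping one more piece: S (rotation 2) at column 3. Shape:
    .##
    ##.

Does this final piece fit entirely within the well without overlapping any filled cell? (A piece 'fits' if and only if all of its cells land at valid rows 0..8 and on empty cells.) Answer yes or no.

Drop 1: I rot1 at col 2 lands with bottom-row=0; cleared 0 line(s) (total 0); column heights now [0 0 4 0 0 0 0], max=4
Drop 2: S rot3 at col 0 lands with bottom-row=0; cleared 0 line(s) (total 0); column heights now [3 2 4 0 0 0 0], max=4
Drop 3: T rot0 at col 3 lands with bottom-row=0; cleared 0 line(s) (total 0); column heights now [3 2 4 1 2 1 0], max=4
Drop 4: Z rot1 at col 0 lands with bottom-row=3; cleared 0 line(s) (total 0); column heights now [5 6 4 1 2 1 0], max=6
Drop 5: J rot1 at col 1 lands with bottom-row=6; cleared 0 line(s) (total 0); column heights now [5 9 9 1 2 1 0], max=9
Test piece S rot2 at col 3 (width 3): heights before test = [5 9 9 1 2 1 0]; fits = True

Answer: yes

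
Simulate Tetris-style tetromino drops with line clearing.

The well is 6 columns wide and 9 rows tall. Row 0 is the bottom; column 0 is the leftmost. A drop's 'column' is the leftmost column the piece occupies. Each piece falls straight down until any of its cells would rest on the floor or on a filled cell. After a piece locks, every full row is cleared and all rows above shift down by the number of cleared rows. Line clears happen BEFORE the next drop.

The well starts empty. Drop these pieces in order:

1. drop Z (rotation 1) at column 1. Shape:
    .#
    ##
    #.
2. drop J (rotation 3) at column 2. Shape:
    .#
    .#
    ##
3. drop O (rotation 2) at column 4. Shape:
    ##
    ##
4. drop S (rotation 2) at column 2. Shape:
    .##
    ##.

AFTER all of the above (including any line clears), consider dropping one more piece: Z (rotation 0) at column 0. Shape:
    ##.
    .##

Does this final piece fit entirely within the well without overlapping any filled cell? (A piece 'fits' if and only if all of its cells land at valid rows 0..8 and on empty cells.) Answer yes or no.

Answer: yes

Derivation:
Drop 1: Z rot1 at col 1 lands with bottom-row=0; cleared 0 line(s) (total 0); column heights now [0 2 3 0 0 0], max=3
Drop 2: J rot3 at col 2 lands with bottom-row=3; cleared 0 line(s) (total 0); column heights now [0 2 4 6 0 0], max=6
Drop 3: O rot2 at col 4 lands with bottom-row=0; cleared 0 line(s) (total 0); column heights now [0 2 4 6 2 2], max=6
Drop 4: S rot2 at col 2 lands with bottom-row=6; cleared 0 line(s) (total 0); column heights now [0 2 7 8 8 2], max=8
Test piece Z rot0 at col 0 (width 3): heights before test = [0 2 7 8 8 2]; fits = True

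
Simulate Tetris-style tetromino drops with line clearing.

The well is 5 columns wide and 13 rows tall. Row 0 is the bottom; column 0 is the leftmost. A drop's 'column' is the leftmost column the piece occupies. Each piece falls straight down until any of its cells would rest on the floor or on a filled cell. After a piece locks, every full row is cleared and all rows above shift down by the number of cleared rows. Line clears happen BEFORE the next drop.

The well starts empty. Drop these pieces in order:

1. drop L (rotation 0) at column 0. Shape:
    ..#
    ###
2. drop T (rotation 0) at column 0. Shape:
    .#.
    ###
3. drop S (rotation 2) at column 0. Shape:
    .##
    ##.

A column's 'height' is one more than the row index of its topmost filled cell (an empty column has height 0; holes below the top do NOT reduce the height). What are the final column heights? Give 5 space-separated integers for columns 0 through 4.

Answer: 5 6 6 0 0

Derivation:
Drop 1: L rot0 at col 0 lands with bottom-row=0; cleared 0 line(s) (total 0); column heights now [1 1 2 0 0], max=2
Drop 2: T rot0 at col 0 lands with bottom-row=2; cleared 0 line(s) (total 0); column heights now [3 4 3 0 0], max=4
Drop 3: S rot2 at col 0 lands with bottom-row=4; cleared 0 line(s) (total 0); column heights now [5 6 6 0 0], max=6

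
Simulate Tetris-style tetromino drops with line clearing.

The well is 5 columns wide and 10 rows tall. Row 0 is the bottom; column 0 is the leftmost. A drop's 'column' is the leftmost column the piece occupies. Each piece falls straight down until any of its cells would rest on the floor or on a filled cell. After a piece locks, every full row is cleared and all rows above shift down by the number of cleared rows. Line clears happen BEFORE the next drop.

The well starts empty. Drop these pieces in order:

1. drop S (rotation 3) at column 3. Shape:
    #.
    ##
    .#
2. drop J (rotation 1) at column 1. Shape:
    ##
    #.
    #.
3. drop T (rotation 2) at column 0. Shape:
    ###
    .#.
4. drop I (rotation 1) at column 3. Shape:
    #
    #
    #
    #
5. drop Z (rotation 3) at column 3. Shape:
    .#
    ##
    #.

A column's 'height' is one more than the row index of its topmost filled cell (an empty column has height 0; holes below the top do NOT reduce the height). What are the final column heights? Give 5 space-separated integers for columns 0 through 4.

Drop 1: S rot3 at col 3 lands with bottom-row=0; cleared 0 line(s) (total 0); column heights now [0 0 0 3 2], max=3
Drop 2: J rot1 at col 1 lands with bottom-row=0; cleared 0 line(s) (total 0); column heights now [0 3 3 3 2], max=3
Drop 3: T rot2 at col 0 lands with bottom-row=3; cleared 0 line(s) (total 0); column heights now [5 5 5 3 2], max=5
Drop 4: I rot1 at col 3 lands with bottom-row=3; cleared 0 line(s) (total 0); column heights now [5 5 5 7 2], max=7
Drop 5: Z rot3 at col 3 lands with bottom-row=7; cleared 0 line(s) (total 0); column heights now [5 5 5 9 10], max=10

Answer: 5 5 5 9 10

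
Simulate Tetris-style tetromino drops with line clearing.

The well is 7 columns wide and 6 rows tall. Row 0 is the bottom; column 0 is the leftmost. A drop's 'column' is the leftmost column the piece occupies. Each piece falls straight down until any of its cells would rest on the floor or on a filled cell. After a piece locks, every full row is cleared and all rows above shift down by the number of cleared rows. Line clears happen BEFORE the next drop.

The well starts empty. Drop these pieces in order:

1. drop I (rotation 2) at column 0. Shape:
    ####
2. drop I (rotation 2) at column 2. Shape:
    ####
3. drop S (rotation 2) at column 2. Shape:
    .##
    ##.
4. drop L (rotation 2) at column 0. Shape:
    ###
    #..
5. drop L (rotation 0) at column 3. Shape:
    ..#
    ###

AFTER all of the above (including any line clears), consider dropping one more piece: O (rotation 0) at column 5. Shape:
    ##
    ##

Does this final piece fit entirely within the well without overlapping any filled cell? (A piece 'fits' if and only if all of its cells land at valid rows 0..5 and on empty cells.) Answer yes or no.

Drop 1: I rot2 at col 0 lands with bottom-row=0; cleared 0 line(s) (total 0); column heights now [1 1 1 1 0 0 0], max=1
Drop 2: I rot2 at col 2 lands with bottom-row=1; cleared 0 line(s) (total 0); column heights now [1 1 2 2 2 2 0], max=2
Drop 3: S rot2 at col 2 lands with bottom-row=2; cleared 0 line(s) (total 0); column heights now [1 1 3 4 4 2 0], max=4
Drop 4: L rot2 at col 0 lands with bottom-row=2; cleared 0 line(s) (total 0); column heights now [4 4 4 4 4 2 0], max=4
Drop 5: L rot0 at col 3 lands with bottom-row=4; cleared 0 line(s) (total 0); column heights now [4 4 4 5 5 6 0], max=6
Test piece O rot0 at col 5 (width 2): heights before test = [4 4 4 5 5 6 0]; fits = False

Answer: no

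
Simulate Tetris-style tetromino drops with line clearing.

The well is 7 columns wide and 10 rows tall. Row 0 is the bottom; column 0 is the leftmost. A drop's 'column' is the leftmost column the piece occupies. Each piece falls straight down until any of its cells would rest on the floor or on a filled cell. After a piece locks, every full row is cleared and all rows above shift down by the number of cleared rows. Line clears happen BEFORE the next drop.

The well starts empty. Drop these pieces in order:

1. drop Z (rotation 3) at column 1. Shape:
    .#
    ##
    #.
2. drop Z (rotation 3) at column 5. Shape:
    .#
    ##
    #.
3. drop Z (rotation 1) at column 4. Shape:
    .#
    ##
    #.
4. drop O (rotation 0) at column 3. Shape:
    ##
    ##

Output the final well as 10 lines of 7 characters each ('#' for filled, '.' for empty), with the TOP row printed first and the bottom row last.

Answer: .......
.......
.......
.......
.......
...##..
...###.
..#.###
.##.###
.#...#.

Derivation:
Drop 1: Z rot3 at col 1 lands with bottom-row=0; cleared 0 line(s) (total 0); column heights now [0 2 3 0 0 0 0], max=3
Drop 2: Z rot3 at col 5 lands with bottom-row=0; cleared 0 line(s) (total 0); column heights now [0 2 3 0 0 2 3], max=3
Drop 3: Z rot1 at col 4 lands with bottom-row=1; cleared 0 line(s) (total 0); column heights now [0 2 3 0 3 4 3], max=4
Drop 4: O rot0 at col 3 lands with bottom-row=3; cleared 0 line(s) (total 0); column heights now [0 2 3 5 5 4 3], max=5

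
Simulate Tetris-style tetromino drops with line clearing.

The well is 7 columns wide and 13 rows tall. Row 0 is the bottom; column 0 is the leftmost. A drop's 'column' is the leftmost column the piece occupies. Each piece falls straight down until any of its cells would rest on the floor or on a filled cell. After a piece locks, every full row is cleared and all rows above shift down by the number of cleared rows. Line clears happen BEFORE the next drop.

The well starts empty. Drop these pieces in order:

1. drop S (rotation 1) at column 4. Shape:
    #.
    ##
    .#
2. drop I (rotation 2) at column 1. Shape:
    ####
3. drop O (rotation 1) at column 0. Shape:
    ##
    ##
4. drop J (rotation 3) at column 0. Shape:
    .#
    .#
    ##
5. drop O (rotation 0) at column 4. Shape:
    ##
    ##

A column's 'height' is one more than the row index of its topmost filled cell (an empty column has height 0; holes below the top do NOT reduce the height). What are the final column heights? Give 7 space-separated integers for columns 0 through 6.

Answer: 7 9 4 4 6 6 0

Derivation:
Drop 1: S rot1 at col 4 lands with bottom-row=0; cleared 0 line(s) (total 0); column heights now [0 0 0 0 3 2 0], max=3
Drop 2: I rot2 at col 1 lands with bottom-row=3; cleared 0 line(s) (total 0); column heights now [0 4 4 4 4 2 0], max=4
Drop 3: O rot1 at col 0 lands with bottom-row=4; cleared 0 line(s) (total 0); column heights now [6 6 4 4 4 2 0], max=6
Drop 4: J rot3 at col 0 lands with bottom-row=6; cleared 0 line(s) (total 0); column heights now [7 9 4 4 4 2 0], max=9
Drop 5: O rot0 at col 4 lands with bottom-row=4; cleared 0 line(s) (total 0); column heights now [7 9 4 4 6 6 0], max=9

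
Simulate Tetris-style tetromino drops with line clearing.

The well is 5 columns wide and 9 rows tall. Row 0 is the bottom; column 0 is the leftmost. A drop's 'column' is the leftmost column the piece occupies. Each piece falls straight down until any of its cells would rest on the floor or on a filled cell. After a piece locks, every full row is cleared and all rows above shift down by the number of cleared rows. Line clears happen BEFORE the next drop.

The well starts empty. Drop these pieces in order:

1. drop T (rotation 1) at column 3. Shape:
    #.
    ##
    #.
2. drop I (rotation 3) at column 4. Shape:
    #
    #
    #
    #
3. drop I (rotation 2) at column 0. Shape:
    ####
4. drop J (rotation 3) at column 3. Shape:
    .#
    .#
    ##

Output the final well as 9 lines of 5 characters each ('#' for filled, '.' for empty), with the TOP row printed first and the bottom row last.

Answer: .....
....#
....#
...##
....#
....#
...##
...##
...#.

Derivation:
Drop 1: T rot1 at col 3 lands with bottom-row=0; cleared 0 line(s) (total 0); column heights now [0 0 0 3 2], max=3
Drop 2: I rot3 at col 4 lands with bottom-row=2; cleared 0 line(s) (total 0); column heights now [0 0 0 3 6], max=6
Drop 3: I rot2 at col 0 lands with bottom-row=3; cleared 1 line(s) (total 1); column heights now [0 0 0 3 5], max=5
Drop 4: J rot3 at col 3 lands with bottom-row=5; cleared 0 line(s) (total 1); column heights now [0 0 0 6 8], max=8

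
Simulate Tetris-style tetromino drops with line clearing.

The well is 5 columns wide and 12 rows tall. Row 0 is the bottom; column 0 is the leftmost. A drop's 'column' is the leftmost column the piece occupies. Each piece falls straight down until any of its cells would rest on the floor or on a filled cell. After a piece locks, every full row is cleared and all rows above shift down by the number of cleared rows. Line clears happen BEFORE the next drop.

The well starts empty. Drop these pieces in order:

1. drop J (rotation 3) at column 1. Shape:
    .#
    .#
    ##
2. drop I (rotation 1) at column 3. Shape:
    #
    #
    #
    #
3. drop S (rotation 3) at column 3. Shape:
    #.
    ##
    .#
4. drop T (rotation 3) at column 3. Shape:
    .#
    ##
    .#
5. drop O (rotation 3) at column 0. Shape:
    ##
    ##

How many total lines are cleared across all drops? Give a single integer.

Answer: 0

Derivation:
Drop 1: J rot3 at col 1 lands with bottom-row=0; cleared 0 line(s) (total 0); column heights now [0 1 3 0 0], max=3
Drop 2: I rot1 at col 3 lands with bottom-row=0; cleared 0 line(s) (total 0); column heights now [0 1 3 4 0], max=4
Drop 3: S rot3 at col 3 lands with bottom-row=3; cleared 0 line(s) (total 0); column heights now [0 1 3 6 5], max=6
Drop 4: T rot3 at col 3 lands with bottom-row=5; cleared 0 line(s) (total 0); column heights now [0 1 3 7 8], max=8
Drop 5: O rot3 at col 0 lands with bottom-row=1; cleared 0 line(s) (total 0); column heights now [3 3 3 7 8], max=8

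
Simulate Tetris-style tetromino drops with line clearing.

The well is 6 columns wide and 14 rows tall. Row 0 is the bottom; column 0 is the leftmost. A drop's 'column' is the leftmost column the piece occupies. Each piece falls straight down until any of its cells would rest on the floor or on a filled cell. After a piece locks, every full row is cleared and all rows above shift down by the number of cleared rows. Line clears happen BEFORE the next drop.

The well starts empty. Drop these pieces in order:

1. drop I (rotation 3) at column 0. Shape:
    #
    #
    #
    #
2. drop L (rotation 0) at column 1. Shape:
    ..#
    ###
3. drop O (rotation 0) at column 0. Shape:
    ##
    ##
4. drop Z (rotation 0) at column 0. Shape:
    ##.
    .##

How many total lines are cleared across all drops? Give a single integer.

Answer: 0

Derivation:
Drop 1: I rot3 at col 0 lands with bottom-row=0; cleared 0 line(s) (total 0); column heights now [4 0 0 0 0 0], max=4
Drop 2: L rot0 at col 1 lands with bottom-row=0; cleared 0 line(s) (total 0); column heights now [4 1 1 2 0 0], max=4
Drop 3: O rot0 at col 0 lands with bottom-row=4; cleared 0 line(s) (total 0); column heights now [6 6 1 2 0 0], max=6
Drop 4: Z rot0 at col 0 lands with bottom-row=6; cleared 0 line(s) (total 0); column heights now [8 8 7 2 0 0], max=8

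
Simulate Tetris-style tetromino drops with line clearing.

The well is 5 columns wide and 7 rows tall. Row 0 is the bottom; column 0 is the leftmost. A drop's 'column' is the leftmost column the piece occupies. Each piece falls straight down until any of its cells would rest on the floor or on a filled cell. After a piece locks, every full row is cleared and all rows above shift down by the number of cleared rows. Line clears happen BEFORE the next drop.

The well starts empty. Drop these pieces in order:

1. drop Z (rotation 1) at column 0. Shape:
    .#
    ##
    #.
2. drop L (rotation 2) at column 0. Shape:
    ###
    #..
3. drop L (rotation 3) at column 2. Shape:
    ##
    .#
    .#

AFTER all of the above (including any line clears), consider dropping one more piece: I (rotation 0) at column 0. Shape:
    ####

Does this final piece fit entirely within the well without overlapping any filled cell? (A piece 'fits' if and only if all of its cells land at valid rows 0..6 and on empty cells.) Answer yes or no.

Drop 1: Z rot1 at col 0 lands with bottom-row=0; cleared 0 line(s) (total 0); column heights now [2 3 0 0 0], max=3
Drop 2: L rot2 at col 0 lands with bottom-row=2; cleared 0 line(s) (total 0); column heights now [4 4 4 0 0], max=4
Drop 3: L rot3 at col 2 lands with bottom-row=2; cleared 0 line(s) (total 0); column heights now [4 4 5 5 0], max=5
Test piece I rot0 at col 0 (width 4): heights before test = [4 4 5 5 0]; fits = True

Answer: yes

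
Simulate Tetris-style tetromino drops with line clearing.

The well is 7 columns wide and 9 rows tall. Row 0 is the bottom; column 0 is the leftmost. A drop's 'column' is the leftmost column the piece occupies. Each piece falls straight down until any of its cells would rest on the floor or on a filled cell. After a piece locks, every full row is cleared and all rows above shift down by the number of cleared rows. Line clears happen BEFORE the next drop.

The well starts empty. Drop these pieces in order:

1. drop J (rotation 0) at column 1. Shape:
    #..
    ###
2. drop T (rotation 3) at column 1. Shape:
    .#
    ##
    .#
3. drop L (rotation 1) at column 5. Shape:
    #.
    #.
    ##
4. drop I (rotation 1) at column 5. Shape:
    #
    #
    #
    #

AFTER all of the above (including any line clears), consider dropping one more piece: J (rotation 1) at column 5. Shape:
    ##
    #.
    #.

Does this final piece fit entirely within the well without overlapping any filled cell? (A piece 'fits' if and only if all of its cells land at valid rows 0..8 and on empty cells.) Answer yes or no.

Answer: no

Derivation:
Drop 1: J rot0 at col 1 lands with bottom-row=0; cleared 0 line(s) (total 0); column heights now [0 2 1 1 0 0 0], max=2
Drop 2: T rot3 at col 1 lands with bottom-row=1; cleared 0 line(s) (total 0); column heights now [0 3 4 1 0 0 0], max=4
Drop 3: L rot1 at col 5 lands with bottom-row=0; cleared 0 line(s) (total 0); column heights now [0 3 4 1 0 3 1], max=4
Drop 4: I rot1 at col 5 lands with bottom-row=3; cleared 0 line(s) (total 0); column heights now [0 3 4 1 0 7 1], max=7
Test piece J rot1 at col 5 (width 2): heights before test = [0 3 4 1 0 7 1]; fits = False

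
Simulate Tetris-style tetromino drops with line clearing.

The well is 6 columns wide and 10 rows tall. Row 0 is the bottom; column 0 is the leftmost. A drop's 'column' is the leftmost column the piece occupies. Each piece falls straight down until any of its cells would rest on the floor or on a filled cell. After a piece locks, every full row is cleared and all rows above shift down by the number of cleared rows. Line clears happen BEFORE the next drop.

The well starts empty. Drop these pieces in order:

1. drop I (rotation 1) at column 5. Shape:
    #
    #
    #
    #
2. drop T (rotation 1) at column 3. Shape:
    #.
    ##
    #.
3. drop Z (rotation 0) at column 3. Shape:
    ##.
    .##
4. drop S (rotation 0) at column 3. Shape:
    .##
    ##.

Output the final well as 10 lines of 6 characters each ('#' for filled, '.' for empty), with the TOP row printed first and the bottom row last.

Drop 1: I rot1 at col 5 lands with bottom-row=0; cleared 0 line(s) (total 0); column heights now [0 0 0 0 0 4], max=4
Drop 2: T rot1 at col 3 lands with bottom-row=0; cleared 0 line(s) (total 0); column heights now [0 0 0 3 2 4], max=4
Drop 3: Z rot0 at col 3 lands with bottom-row=4; cleared 0 line(s) (total 0); column heights now [0 0 0 6 6 5], max=6
Drop 4: S rot0 at col 3 lands with bottom-row=6; cleared 0 line(s) (total 0); column heights now [0 0 0 7 8 8], max=8

Answer: ......
......
....##
...##.
...##.
....##
.....#
...#.#
...###
...#.#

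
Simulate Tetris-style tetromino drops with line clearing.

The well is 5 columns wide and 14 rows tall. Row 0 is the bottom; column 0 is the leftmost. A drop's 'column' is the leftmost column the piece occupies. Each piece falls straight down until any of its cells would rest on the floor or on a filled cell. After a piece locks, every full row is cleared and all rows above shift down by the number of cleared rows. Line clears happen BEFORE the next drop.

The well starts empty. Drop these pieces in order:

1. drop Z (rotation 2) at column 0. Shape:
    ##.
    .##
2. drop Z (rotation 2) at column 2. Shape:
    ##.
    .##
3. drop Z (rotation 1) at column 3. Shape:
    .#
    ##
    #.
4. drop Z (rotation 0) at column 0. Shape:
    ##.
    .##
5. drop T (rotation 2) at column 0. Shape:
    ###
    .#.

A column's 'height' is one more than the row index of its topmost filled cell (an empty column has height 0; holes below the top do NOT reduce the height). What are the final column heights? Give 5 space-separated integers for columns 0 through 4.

Answer: 6 6 6 4 5

Derivation:
Drop 1: Z rot2 at col 0 lands with bottom-row=0; cleared 0 line(s) (total 0); column heights now [2 2 1 0 0], max=2
Drop 2: Z rot2 at col 2 lands with bottom-row=0; cleared 0 line(s) (total 0); column heights now [2 2 2 2 1], max=2
Drop 3: Z rot1 at col 3 lands with bottom-row=2; cleared 0 line(s) (total 0); column heights now [2 2 2 4 5], max=5
Drop 4: Z rot0 at col 0 lands with bottom-row=2; cleared 0 line(s) (total 0); column heights now [4 4 3 4 5], max=5
Drop 5: T rot2 at col 0 lands with bottom-row=4; cleared 0 line(s) (total 0); column heights now [6 6 6 4 5], max=6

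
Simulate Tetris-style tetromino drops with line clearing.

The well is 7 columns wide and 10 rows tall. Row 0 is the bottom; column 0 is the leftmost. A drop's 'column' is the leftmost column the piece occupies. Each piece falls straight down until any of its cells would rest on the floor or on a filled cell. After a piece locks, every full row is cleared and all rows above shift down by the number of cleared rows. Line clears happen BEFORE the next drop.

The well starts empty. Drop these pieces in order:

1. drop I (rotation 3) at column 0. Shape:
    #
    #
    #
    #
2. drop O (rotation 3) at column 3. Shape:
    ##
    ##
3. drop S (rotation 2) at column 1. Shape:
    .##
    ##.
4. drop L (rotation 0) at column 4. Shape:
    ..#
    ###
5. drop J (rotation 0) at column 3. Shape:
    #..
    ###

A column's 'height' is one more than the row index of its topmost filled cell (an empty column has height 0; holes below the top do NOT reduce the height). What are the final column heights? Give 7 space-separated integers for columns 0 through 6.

Answer: 4 2 3 5 4 4 4

Derivation:
Drop 1: I rot3 at col 0 lands with bottom-row=0; cleared 0 line(s) (total 0); column heights now [4 0 0 0 0 0 0], max=4
Drop 2: O rot3 at col 3 lands with bottom-row=0; cleared 0 line(s) (total 0); column heights now [4 0 0 2 2 0 0], max=4
Drop 3: S rot2 at col 1 lands with bottom-row=1; cleared 0 line(s) (total 0); column heights now [4 2 3 3 2 0 0], max=4
Drop 4: L rot0 at col 4 lands with bottom-row=2; cleared 0 line(s) (total 0); column heights now [4 2 3 3 3 3 4], max=4
Drop 5: J rot0 at col 3 lands with bottom-row=3; cleared 0 line(s) (total 0); column heights now [4 2 3 5 4 4 4], max=5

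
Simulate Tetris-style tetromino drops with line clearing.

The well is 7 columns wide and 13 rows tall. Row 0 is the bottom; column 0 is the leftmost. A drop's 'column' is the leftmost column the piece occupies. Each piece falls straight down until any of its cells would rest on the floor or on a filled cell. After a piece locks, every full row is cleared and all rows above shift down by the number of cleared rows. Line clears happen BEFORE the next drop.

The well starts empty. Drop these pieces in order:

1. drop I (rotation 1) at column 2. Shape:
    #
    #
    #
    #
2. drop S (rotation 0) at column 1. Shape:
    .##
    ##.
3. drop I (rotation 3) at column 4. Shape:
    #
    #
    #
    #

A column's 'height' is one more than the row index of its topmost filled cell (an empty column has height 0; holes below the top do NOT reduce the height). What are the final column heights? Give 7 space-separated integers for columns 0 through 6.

Answer: 0 5 6 6 4 0 0

Derivation:
Drop 1: I rot1 at col 2 lands with bottom-row=0; cleared 0 line(s) (total 0); column heights now [0 0 4 0 0 0 0], max=4
Drop 2: S rot0 at col 1 lands with bottom-row=4; cleared 0 line(s) (total 0); column heights now [0 5 6 6 0 0 0], max=6
Drop 3: I rot3 at col 4 lands with bottom-row=0; cleared 0 line(s) (total 0); column heights now [0 5 6 6 4 0 0], max=6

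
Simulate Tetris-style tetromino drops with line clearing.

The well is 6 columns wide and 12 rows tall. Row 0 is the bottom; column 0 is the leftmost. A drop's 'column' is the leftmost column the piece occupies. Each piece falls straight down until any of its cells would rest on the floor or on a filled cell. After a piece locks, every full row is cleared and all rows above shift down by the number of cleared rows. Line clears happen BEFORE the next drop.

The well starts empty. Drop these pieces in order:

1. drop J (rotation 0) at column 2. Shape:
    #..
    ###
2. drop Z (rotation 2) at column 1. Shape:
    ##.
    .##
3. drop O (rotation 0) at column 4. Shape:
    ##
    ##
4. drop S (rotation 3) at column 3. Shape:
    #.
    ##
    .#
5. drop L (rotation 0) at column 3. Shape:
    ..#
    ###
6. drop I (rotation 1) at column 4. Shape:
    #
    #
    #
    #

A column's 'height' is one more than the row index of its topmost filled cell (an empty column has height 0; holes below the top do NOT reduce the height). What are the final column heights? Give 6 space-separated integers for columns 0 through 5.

Answer: 0 4 4 7 11 8

Derivation:
Drop 1: J rot0 at col 2 lands with bottom-row=0; cleared 0 line(s) (total 0); column heights now [0 0 2 1 1 0], max=2
Drop 2: Z rot2 at col 1 lands with bottom-row=2; cleared 0 line(s) (total 0); column heights now [0 4 4 3 1 0], max=4
Drop 3: O rot0 at col 4 lands with bottom-row=1; cleared 0 line(s) (total 0); column heights now [0 4 4 3 3 3], max=4
Drop 4: S rot3 at col 3 lands with bottom-row=3; cleared 0 line(s) (total 0); column heights now [0 4 4 6 5 3], max=6
Drop 5: L rot0 at col 3 lands with bottom-row=6; cleared 0 line(s) (total 0); column heights now [0 4 4 7 7 8], max=8
Drop 6: I rot1 at col 4 lands with bottom-row=7; cleared 0 line(s) (total 0); column heights now [0 4 4 7 11 8], max=11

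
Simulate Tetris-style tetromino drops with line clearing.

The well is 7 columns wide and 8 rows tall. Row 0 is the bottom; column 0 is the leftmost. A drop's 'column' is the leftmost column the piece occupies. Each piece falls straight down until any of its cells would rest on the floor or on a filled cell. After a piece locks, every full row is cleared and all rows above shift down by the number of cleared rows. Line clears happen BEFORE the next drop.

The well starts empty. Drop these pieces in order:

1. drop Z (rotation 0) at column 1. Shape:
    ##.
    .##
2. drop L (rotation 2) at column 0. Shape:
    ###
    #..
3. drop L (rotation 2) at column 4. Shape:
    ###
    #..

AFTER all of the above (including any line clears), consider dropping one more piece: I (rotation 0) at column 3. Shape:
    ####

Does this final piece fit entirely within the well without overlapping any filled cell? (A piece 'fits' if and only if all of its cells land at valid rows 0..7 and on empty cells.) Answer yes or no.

Answer: yes

Derivation:
Drop 1: Z rot0 at col 1 lands with bottom-row=0; cleared 0 line(s) (total 0); column heights now [0 2 2 1 0 0 0], max=2
Drop 2: L rot2 at col 0 lands with bottom-row=1; cleared 0 line(s) (total 0); column heights now [3 3 3 1 0 0 0], max=3
Drop 3: L rot2 at col 4 lands with bottom-row=0; cleared 0 line(s) (total 0); column heights now [3 3 3 1 2 2 2], max=3
Test piece I rot0 at col 3 (width 4): heights before test = [3 3 3 1 2 2 2]; fits = True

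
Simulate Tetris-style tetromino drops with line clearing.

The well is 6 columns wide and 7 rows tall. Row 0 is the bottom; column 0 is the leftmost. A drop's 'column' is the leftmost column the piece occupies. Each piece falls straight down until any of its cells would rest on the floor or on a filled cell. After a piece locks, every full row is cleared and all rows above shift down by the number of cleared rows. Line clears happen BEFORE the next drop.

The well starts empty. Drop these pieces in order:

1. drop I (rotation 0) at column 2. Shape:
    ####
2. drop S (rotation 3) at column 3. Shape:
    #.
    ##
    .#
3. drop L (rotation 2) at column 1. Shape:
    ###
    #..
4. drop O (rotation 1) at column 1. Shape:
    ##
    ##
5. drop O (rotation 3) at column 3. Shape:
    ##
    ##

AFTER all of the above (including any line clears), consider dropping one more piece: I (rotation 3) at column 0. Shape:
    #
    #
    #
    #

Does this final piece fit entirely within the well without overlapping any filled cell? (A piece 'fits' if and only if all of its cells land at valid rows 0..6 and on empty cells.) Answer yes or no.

Answer: yes

Derivation:
Drop 1: I rot0 at col 2 lands with bottom-row=0; cleared 0 line(s) (total 0); column heights now [0 0 1 1 1 1], max=1
Drop 2: S rot3 at col 3 lands with bottom-row=1; cleared 0 line(s) (total 0); column heights now [0 0 1 4 3 1], max=4
Drop 3: L rot2 at col 1 lands with bottom-row=3; cleared 0 line(s) (total 0); column heights now [0 5 5 5 3 1], max=5
Drop 4: O rot1 at col 1 lands with bottom-row=5; cleared 0 line(s) (total 0); column heights now [0 7 7 5 3 1], max=7
Drop 5: O rot3 at col 3 lands with bottom-row=5; cleared 0 line(s) (total 0); column heights now [0 7 7 7 7 1], max=7
Test piece I rot3 at col 0 (width 1): heights before test = [0 7 7 7 7 1]; fits = True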